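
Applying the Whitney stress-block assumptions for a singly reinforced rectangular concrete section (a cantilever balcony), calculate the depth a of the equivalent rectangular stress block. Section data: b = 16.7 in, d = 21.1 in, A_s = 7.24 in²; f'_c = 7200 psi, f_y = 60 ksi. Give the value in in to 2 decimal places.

a ≈ 4.25 in

T = A_s f_y = 7.24 × 60 = 434.4 kips.
a = T/(0.85 f'_c b) = 434.4/(0.85 × 7.2 × 16.7) = 4.25 in.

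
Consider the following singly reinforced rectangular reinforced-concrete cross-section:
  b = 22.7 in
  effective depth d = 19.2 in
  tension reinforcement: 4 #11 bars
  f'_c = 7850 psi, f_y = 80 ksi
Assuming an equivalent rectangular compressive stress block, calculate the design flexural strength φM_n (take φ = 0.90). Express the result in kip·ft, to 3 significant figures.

φM_n ≈ 657 kip·ft

A_s = 4 × 1.56 = 6.24 in².
T = A_s f_y = 6.24 × 80 = 499.2 kips.
a = T/(0.85 f'_c b) = 499.2/(0.85 × 7.85 × 22.7) = 3.296 in.
M_n = T(d − a/2) = 499.2 × (19.2 − 1.648) = 8762.0 kip·in = 8762.0/12 = 730.17 kip·ft.
φM_n = 0.90 × 730.17 = 657.15 kip·ft.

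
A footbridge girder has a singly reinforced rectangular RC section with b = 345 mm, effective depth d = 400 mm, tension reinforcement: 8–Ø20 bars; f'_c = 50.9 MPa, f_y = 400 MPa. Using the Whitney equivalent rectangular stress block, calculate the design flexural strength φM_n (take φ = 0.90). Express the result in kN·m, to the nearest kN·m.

A_s = 8 × 314 = 2512 mm².
T = A_s f_y = 2512 × 400 = 1004800 N = 1004.8 kN.
From C = T: a = T/(0.85 f'_c b) = 1004800/(0.85 × 50.9 × 345) = 67.32 mm.
M_n = T(d − a/2) = 1004.8 kN × (400 − 33.66) mm = 368.10 kN·m.
φM_n = 0.90 × 368.10 = 331.29 kN·m.

φM_n ≈ 331 kN·m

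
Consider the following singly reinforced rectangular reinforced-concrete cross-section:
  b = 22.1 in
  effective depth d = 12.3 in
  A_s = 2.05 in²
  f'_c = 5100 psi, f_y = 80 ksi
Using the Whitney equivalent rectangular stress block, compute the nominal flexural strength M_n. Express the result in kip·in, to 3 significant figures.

T = A_s f_y = 2.05 × 80 = 164 kips.
a = T/(0.85 f'_c b) = 164/(0.85 × 5.1 × 22.1) = 1.712 in.
M_n = T(d − a/2) = 164 × (12.3 − 0.856) = 1876.8 kip·in.

M_n ≈ 1880 kip·in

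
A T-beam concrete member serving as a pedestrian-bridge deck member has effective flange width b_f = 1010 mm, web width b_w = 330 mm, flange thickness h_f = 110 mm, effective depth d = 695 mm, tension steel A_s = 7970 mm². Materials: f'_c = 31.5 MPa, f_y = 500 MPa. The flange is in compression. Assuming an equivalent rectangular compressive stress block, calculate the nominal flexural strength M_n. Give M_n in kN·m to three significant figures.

M_n ≈ 2440 kN·m

Tension: T = A_s f_y = 7970 × 500 = 3985000 N.
Try a within the flange: a = T/(0.85 f'_c b_f) = 3985000/(0.85 × 31.5 × 1010) = 147.36 mm.
a = 147.36 > h_f = 110 mm: the block extends into the web. Split into flange-overhang and web parts.
C_f = 0.85 f'_c (b_f − b_w) h_f = 0.85 × 31.5 × (1010 − 330) × 110 = 2002770 N.
Remaining web compression depth: a_w = (T − C_f)/(0.85 f'_c b_w) = (3985000 − 2002770)/(0.85 × 31.5 × 330) = 224.34 mm.
M_n = C_f(d − h_f/2) + (T − C_f)(d − a_w/2) = 2002770 × (695 − 55) + 1982230 × (695 − 112.17) = 1281.77 + 1155.30 = 2437.07 × 10⁶ N·mm.
M_n = 2437.07 kN·m.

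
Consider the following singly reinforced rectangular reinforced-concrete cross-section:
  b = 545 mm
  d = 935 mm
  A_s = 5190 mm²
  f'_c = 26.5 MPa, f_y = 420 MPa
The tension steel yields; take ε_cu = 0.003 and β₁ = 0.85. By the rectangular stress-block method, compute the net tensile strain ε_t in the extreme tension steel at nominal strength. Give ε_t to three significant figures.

ε_t ≈ 0.0104

a = A_s f_y/(0.85 f'_c b) = 177.56 mm.
β₁ = 0.85, so c = a/β₁ = 177.56/0.85 = 208.89 mm.
From the linear strain diagram with ε_cu = 0.003: ε_t = 0.003 (d − c)/c = 0.003 × (935 − 208.89)/208.89 = 0.0104.
Since ε_t ≥ 0.005, the section is tension-controlled.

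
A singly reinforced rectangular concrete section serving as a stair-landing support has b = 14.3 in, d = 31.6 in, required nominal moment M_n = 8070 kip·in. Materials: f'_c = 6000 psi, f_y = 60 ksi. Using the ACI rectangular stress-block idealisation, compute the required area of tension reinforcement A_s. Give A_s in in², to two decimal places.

A_s ≈ 4.52 in²

From M_n = 0.85 f'_c a b (d − a/2):
a = d − √(d² − 2M_n/(0.85 f'_c b)) = 31.6 − √(31.6² − 2 × 8070/(0.85 × 6 × 14.3)) = 3.721 in.
A_s = 0.85 f'_c a b / f_y = 0.85 × 6 × 3.721 × 14.3 / 60 = 4.523 in².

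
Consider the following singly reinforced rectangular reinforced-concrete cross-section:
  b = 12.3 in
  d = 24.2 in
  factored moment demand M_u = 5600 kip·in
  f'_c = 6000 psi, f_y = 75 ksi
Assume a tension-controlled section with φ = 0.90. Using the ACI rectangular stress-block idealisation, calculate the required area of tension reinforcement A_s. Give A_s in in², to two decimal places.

M_n = M_u/φ = 5600/0.90 = 6222.22 kip·in.
From M_n = 0.85 f'_c a b (d − a/2):
a = d − √(d² − 2M_n/(0.85 f'_c b)) = 24.2 − √(24.2² − 2 × 6222.22/(0.85 × 6 × 12.3)) = 4.521 in.
A_s = 0.85 f'_c a b / f_y = 0.85 × 6 × 4.521 × 12.3 / 75 = 3.781 in².

A_s ≈ 3.78 in²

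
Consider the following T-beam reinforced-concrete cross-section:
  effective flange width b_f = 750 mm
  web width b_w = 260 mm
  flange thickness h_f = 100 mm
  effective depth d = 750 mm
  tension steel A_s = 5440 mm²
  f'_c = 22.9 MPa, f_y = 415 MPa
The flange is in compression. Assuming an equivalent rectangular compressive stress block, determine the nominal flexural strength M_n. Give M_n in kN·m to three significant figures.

Tension: T = A_s f_y = 5440 × 415 = 2257600 N.
Try a within the flange: a = T/(0.85 f'_c b_f) = 2257600/(0.85 × 22.9 × 750) = 154.64 mm.
a = 154.64 > h_f = 100 mm: the block extends into the web. Split into flange-overhang and web parts.
C_f = 0.85 f'_c (b_f − b_w) h_f = 0.85 × 22.9 × (750 − 260) × 100 = 953785 N.
Remaining web compression depth: a_w = (T − C_f)/(0.85 f'_c b_w) = (2257600 − 953785)/(0.85 × 22.9 × 260) = 257.63 mm.
M_n = C_f(d − h_f/2) + (T − C_f)(d − a_w/2) = 953785 × (750 − 50) + 1303815 × (750 − 128.815) = 667.65 + 809.91 = 1477.56 × 10⁶ N·mm.
M_n = 1477.56 kN·m.

M_n ≈ 1480 kN·m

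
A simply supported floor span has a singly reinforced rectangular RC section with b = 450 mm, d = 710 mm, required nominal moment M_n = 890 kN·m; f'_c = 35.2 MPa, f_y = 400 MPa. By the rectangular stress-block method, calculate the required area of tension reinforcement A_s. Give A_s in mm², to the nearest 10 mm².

With M_n = 0.85 f'_c a b (d − a/2), solve the quadratic for a:
a = d − √(d² − 2M_n/(0.85 f'_c b)) = 710 − √(710² − 2 × 890×10⁶/(0.85 × 35.2 × 450)) = 100.17 mm.
A_s = 0.85 f'_c a b / f_y = 0.85 × 35.2 × 100.17 × 450 / 400 = 3371.7 mm².

A_s ≈ 3370 mm²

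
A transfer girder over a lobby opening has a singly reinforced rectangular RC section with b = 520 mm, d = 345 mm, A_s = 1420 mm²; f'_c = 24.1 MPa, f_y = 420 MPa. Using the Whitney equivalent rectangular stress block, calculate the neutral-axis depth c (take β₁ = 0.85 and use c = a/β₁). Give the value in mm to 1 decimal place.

c ≈ 65.9 mm

T = A_s f_y = 1420 × 420 = 596400 N = 596.4 kN.
Setting C = 0.85 f'_c a b equal to T: a = 596400/(0.85 × 24.1 × 520) = 55.988 mm.
With β₁ = 0.85, c = a/β₁ = 55.988/0.85 = 65.9 mm.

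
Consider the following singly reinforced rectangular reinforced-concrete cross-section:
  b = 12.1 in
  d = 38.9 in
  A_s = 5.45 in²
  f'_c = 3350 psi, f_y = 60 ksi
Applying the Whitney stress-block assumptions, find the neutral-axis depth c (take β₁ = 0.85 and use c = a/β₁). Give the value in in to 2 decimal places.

c ≈ 11.17 in

T = A_s f_y = 5.45 × 60 = 327 kips.
a = T/(0.85 f'_c b) = 327/(0.85 × 3.35 × 12.1) = 9.4907 in.
With β₁ = 0.85, c = a/β₁ = 9.4907/0.85 = 11.17 in.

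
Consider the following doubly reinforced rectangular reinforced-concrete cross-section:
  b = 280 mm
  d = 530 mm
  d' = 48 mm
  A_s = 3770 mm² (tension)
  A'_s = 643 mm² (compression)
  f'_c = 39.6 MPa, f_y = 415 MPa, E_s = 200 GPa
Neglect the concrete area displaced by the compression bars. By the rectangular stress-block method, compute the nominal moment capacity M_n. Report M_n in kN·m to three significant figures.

Assume both tension and compression steel yield.
Net tension couple steel: A_s − A'_s = 3127 mm².
a = (A_s − A'_s) f_y / (0.85 f'_c b) = 1297705/(0.85 × 39.6 × 280) = 137.69 mm.
c = a/β₁ = 137.69/0.767 = 179.52 mm; ε'_s = 0.003(c − d')/c = 0.0022 ≥ f_y/E_s = 0.0021, so compression steel does yield.
M_n = (A_s − A'_s) f_y (d − a/2) + A'_s f_y (d − d') = [1297705 × (530 − 68.845) + 266845 × (530 − 48)] × 10⁻⁶ = 598.44 + 128.62 = 727.06 kN·m.

M_n ≈ 727 kN·m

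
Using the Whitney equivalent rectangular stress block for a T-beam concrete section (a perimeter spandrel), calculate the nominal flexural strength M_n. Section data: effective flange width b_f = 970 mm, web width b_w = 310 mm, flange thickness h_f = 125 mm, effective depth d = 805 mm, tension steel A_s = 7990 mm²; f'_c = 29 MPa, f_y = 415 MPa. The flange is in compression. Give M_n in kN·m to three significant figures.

Tension: T = A_s f_y = 7990 × 415 = 3315850 N.
Try a within the flange: a = T/(0.85 f'_c b_f) = 3315850/(0.85 × 29 × 970) = 138.68 mm.
a = 138.68 > h_f = 125 mm: the block extends into the web. Split into flange-overhang and web parts.
C_f = 0.85 f'_c (b_f − b_w) h_f = 0.85 × 29 × (970 − 310) × 125 = 2033625 N.
Remaining web compression depth: a_w = (T − C_f)/(0.85 f'_c b_w) = (3315850 − 2033625)/(0.85 × 29 × 310) = 167.80 mm.
M_n = C_f(d − h_f/2) + (T − C_f)(d − a_w/2) = 2033625 × (805 − 62.5) + 1282225 × (805 − 83.9) = 1509.97 + 924.61 = 2434.58 × 10⁶ N·mm.
M_n = 2434.58 kN·m.

M_n ≈ 2430 kN·m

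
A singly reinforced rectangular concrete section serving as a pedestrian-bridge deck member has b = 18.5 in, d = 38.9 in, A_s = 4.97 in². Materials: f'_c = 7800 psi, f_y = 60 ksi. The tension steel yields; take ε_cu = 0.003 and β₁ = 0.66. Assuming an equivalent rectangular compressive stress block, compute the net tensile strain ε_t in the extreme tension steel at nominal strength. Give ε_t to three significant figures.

ε_t ≈ 0.0287

a = A_s f_y/(0.85 f'_c b) = 2.431 in.
β₁ = 0.66, so c = a/β₁ = 2.431/0.66 = 3.683 in.
From the linear strain diagram with ε_cu = 0.003: ε_t = 0.003 (d − c)/c = 0.003 × (38.9 − 3.683)/3.683 = 0.0287.
Since ε_t ≥ 0.005, the section is tension-controlled.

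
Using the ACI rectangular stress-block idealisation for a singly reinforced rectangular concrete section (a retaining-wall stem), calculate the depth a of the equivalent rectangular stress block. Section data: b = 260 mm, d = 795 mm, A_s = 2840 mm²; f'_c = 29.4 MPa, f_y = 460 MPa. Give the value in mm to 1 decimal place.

T = A_s f_y = 2840 × 460 = 1306400 N = 1306.4 kN.
Setting C = 0.85 f'_c a b equal to T: a = 1306400/(0.85 × 29.4 × 260) = 201.1 mm.

a ≈ 201.1 mm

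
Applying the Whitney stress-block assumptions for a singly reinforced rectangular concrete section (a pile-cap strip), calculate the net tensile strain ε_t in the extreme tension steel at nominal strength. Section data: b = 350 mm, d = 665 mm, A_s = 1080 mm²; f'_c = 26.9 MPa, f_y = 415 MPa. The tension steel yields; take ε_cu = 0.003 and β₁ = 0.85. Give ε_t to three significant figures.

a = A_s f_y/(0.85 f'_c b) = 56.01 mm.
β₁ = 0.85, so c = a/β₁ = 56.01/0.85 = 65.89 mm.
From the linear strain diagram with ε_cu = 0.003: ε_t = 0.003 (d − c)/c = 0.003 × (665 − 65.89)/65.89 = 0.0273.
Since ε_t ≥ 0.005, the section is tension-controlled.

ε_t ≈ 0.0273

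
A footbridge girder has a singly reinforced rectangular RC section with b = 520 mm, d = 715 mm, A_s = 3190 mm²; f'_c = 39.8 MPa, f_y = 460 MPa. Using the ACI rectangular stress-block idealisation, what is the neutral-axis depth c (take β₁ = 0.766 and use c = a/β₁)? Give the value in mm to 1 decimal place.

T = A_s f_y = 3190 × 460 = 1467400 N = 1467.4 kN.
Setting C = 0.85 f'_c a b equal to T: a = 1467400/(0.85 × 39.8 × 520) = 83.415 mm.
With β₁ = 0.766, c = a/β₁ = 83.415/0.766 = 108.9 mm.

c ≈ 108.9 mm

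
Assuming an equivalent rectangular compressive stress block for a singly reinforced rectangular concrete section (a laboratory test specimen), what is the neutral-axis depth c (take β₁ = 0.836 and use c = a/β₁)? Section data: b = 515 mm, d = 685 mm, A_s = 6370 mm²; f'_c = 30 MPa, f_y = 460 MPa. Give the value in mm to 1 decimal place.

c ≈ 266.9 mm

T = A_s f_y = 6370 × 460 = 2930200 N = 2930.2 kN.
Setting C = 0.85 f'_c a b equal to T: a = 2930200/(0.85 × 30 × 515) = 223.126 mm.
With β₁ = 0.836, c = a/β₁ = 223.126/0.836 = 266.9 mm.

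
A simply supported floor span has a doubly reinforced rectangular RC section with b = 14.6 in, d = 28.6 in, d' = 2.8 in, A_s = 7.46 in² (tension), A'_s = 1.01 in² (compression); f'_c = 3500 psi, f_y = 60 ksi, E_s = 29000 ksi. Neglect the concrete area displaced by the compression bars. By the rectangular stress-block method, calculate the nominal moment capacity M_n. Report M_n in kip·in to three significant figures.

M_n ≈ 10900 kip·in

Assume both steels yield.
a = (A_s − A'_s) f_y/(0.85 f'_c b) = (7.46 − 1.01) × 60/(0.85 × 3.5 × 14.6) = 8.910 in.
c = a/β₁ = 8.910/0.85 = 10.482 in; ε'_s = 0.003(c − d')/c = 0.0022 ≥ ε_y = 0.0021, so the compression steel yields.
M_n = (A_s − A'_s) f_y (d − a/2) + A'_s f_y (d − d') = 387 × (28.6 − 4.455) + 60.6 × (28.6 − 2.8) = 9344.1 + 1563.5 = 10907.6 kip·in.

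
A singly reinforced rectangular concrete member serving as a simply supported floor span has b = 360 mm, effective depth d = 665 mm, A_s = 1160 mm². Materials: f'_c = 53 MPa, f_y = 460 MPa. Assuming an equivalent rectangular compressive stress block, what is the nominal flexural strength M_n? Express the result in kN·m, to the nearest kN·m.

T = A_s f_y = 1160 × 460 = 533600 N = 533.6 kN.
From C = T: a = T/(0.85 f'_c b) = 533600/(0.85 × 53 × 360) = 32.90 mm.
M_n = T(d − a/2) = 533.6 kN × (665 − 16.45) mm = 346.07 kN·m.

M_n ≈ 346 kN·m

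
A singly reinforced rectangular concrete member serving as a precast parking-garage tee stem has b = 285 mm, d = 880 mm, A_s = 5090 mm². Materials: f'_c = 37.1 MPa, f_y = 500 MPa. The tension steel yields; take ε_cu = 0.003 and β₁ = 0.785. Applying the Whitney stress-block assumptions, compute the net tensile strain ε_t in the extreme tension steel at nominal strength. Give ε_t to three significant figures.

ε_t ≈ 0.00432

a = A_s f_y/(0.85 f'_c b) = 283.17 mm.
β₁ = 0.785, so c = a/β₁ = 283.17/0.785 = 360.73 mm.
From the linear strain diagram with ε_cu = 0.003: ε_t = 0.003 (d − c)/c = 0.003 × (880 − 360.73)/360.73 = 0.00432.
ε_t is between 0.004 and 0.005 — transition zone.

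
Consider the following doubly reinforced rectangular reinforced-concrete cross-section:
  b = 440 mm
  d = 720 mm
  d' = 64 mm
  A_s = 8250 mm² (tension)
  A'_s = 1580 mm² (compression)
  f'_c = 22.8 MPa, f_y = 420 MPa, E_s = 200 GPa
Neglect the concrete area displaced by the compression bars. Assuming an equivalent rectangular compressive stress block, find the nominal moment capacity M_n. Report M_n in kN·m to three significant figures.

Assume both tension and compression steel yield.
Net tension couple steel: A_s − A'_s = 6670 mm².
a = (A_s − A'_s) f_y / (0.85 f'_c b) = 2801400/(0.85 × 22.8 × 440) = 328.53 mm.
c = a/β₁ = 328.53/0.85 = 386.51 mm; ε'_s = 0.003(c − d')/c = 0.0025 ≥ f_y/E_s = 0.0021, so compression steel does yield.
M_n = (A_s − A'_s) f_y (d − a/2) + A'_s f_y (d − d') = [2801400 × (720 − 164.265) + 663600 × (720 − 64)] × 10⁻⁶ = 1556.84 + 435.32 = 1992.16 kN·m.

M_n ≈ 1990 kN·m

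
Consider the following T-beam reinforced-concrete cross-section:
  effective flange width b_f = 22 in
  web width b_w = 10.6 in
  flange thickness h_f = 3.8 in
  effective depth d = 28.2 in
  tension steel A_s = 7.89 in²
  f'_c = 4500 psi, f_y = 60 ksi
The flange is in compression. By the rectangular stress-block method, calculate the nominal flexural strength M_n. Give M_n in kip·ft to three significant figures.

M_n ≈ 989 kip·ft

Tension: T = A_s f_y = 7.89 × 60 = 473.4 kips.
Try a within the flange: a = T/(0.85 f'_c b_f) = 473.4/(0.85 × 4.5 × 22) = 5.626 in.
a = 5.626 > h_f = 3.8 in: the block extends into the web. Split into flange-overhang and web parts.
C_f = 0.85 f'_c (b_f − b_w) h_f = 0.85 × 4.5 × (22 − 10.6) × 3.8 = 165.7 kips.
Remaining web compression depth: a_w = (T − C_f)/(0.85 f'_c b_w) = (473.4 − 165.7)/(0.85 × 4.5 × 10.6) = 7.589 in.
M_n = C_f(d − h_f/2) + (T − C_f)(d − a_w/2) = 165.7 × (28.2 − 1.9) + 307.7 × (28.2 − 3.7945) = 4357.9 + 7509.6 = 11867.5 kip·in.
M_n = 11867.5/12 = 988.96 kip·ft.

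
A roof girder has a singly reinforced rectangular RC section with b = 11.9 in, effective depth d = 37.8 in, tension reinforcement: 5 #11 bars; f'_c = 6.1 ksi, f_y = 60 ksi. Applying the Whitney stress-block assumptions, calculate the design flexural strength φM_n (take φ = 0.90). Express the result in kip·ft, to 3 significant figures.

A_s = 5 × 1.56 = 7.8 in².
T = A_s f_y = 7.8 × 60 = 468 kips.
a = T/(0.85 f'_c b) = 468/(0.85 × 6.1 × 11.9) = 7.585 in.
M_n = T(d − a/2) = 468 × (37.8 − 3.7925) = 15915.5 kip·in = 15915.5/12 = 1326.29 kip·ft.
φM_n = 0.90 × 1326.29 = 1193.66 kip·ft.

φM_n ≈ 1190 kip·ft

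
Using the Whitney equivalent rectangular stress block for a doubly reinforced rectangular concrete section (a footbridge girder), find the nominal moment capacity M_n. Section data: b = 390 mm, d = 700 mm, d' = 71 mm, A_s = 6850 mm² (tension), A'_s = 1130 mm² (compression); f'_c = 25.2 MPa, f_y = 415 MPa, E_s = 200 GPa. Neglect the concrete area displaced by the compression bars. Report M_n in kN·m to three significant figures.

Assume both tension and compression steel yield.
Net tension couple steel: A_s − A'_s = 5720 mm².
a = (A_s − A'_s) f_y / (0.85 f'_c b) = 2373800/(0.85 × 25.2 × 390) = 284.16 mm.
c = a/β₁ = 284.16/0.85 = 334.31 mm; ε'_s = 0.003(c − d')/c = 0.0024 ≥ f_y/E_s = 0.0021, so compression steel does yield.
M_n = (A_s − A'_s) f_y (d − a/2) + A'_s f_y (d − d') = [2373800 × (700 − 142.08) + 468950 × (700 − 71)] × 10⁻⁶ = 1324.39 + 294.97 = 1619.36 kN·m.

M_n ≈ 1620 kN·m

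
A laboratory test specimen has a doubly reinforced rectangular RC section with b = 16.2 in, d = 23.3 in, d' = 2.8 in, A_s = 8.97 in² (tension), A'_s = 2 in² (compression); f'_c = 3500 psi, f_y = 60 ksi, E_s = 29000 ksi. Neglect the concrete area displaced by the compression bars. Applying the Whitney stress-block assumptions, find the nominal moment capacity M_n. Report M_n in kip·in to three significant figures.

M_n ≈ 10400 kip·in

Assume both steels yield.
a = (A_s − A'_s) f_y/(0.85 f'_c b) = (8.97 − 2) × 60/(0.85 × 3.5 × 16.2) = 8.677 in.
c = a/β₁ = 8.677/0.85 = 10.208 in; ε'_s = 0.003(c − d')/c = 0.0022 ≥ ε_y = 0.0021, so the compression steel yields.
M_n = (A_s − A'_s) f_y (d − a/2) + A'_s f_y (d − d') = 418.2 × (23.3 − 4.3385) + 120 × (23.3 − 2.8) = 7929.7 + 2460.0 = 10389.7 kip·in.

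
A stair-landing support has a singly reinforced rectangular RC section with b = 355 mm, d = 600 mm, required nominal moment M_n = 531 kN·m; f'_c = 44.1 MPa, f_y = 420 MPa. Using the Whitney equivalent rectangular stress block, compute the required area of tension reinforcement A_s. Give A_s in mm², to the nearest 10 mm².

A_s ≈ 2240 mm²

With M_n = 0.85 f'_c a b (d − a/2), solve the quadratic for a:
a = d − √(d² − 2M_n/(0.85 f'_c b)) = 600 − √(600² − 2 × 531×10⁶/(0.85 × 44.1 × 355)) = 70.67 mm.
A_s = 0.85 f'_c a b / f_y = 0.85 × 44.1 × 70.67 × 355 / 420 = 2239.1 mm².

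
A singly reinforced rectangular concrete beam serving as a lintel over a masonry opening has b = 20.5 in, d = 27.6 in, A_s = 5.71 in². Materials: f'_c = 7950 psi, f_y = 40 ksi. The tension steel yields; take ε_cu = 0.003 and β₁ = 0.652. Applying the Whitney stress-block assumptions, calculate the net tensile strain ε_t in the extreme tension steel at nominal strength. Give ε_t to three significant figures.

a = A_s f_y/(0.85 f'_c b) = 1.649 in.
β₁ = 0.652, so c = a/β₁ = 1.649/0.652 = 2.529 in.
From the linear strain diagram with ε_cu = 0.003: ε_t = 0.003 (d − c)/c = 0.003 × (27.6 − 2.529)/2.529 = 0.0297.
Since ε_t ≥ 0.005, the section is tension-controlled.

ε_t ≈ 0.0297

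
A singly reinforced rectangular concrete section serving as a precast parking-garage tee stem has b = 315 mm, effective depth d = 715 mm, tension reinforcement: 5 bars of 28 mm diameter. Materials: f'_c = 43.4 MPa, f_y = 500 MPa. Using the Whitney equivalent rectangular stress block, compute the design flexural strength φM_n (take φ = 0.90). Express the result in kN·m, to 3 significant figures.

φM_n ≈ 899 kN·m

A_s = 5 × 616 = 3080 mm².
T = A_s f_y = 3080 × 500 = 1540000 N = 1540 kN.
From C = T: a = T/(0.85 f'_c b) = 1540000/(0.85 × 43.4 × 315) = 132.53 mm.
M_n = T(d − a/2) = 1540 kN × (715 − 66.265) mm = 999.05 kN·m.
φM_n = 0.90 × 999.05 = 899.15 kN·m.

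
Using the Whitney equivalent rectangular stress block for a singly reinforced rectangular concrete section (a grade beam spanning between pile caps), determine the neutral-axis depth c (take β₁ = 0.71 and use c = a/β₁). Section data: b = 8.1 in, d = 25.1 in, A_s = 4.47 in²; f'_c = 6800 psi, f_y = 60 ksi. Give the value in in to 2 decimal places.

T = A_s f_y = 4.47 × 60 = 268.2 kips.
a = T/(0.85 f'_c b) = 268.2/(0.85 × 6.8 × 8.1) = 5.7286 in.
With β₁ = 0.71, c = a/β₁ = 5.7286/0.71 = 8.07 in.

c ≈ 8.07 in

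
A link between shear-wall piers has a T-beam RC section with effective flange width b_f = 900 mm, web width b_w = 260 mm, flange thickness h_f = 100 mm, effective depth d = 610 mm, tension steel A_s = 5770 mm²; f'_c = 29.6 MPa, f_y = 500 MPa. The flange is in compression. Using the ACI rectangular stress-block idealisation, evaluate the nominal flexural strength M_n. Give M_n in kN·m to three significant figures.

Tension: T = A_s f_y = 5770 × 500 = 2885000 N.
Try a within the flange: a = T/(0.85 f'_c b_f) = 2885000/(0.85 × 29.6 × 900) = 127.41 mm.
a = 127.41 > h_f = 100 mm: the block extends into the web. Split into flange-overhang and web parts.
C_f = 0.85 f'_c (b_f − b_w) h_f = 0.85 × 29.6 × (900 − 260) × 100 = 1610240 N.
Remaining web compression depth: a_w = (T − C_f)/(0.85 f'_c b_w) = (2885000 − 1610240)/(0.85 × 29.6 × 260) = 194.87 mm.
M_n = C_f(d − h_f/2) + (T − C_f)(d − a_w/2) = 1610240 × (610 − 50) + 1274760 × (610 − 97.435) = 901.73 + 653.40 = 1555.13 × 10⁶ N·mm.
M_n = 1555.13 kN·m.

M_n ≈ 1560 kN·m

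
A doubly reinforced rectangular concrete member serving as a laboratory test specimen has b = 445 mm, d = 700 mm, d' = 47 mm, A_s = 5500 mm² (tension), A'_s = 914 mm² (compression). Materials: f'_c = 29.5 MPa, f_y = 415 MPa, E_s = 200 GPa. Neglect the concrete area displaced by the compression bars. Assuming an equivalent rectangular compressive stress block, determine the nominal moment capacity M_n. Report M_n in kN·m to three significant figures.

Assume both tension and compression steel yield.
Net tension couple steel: A_s − A'_s = 4586 mm².
a = (A_s − A'_s) f_y / (0.85 f'_c b) = 1903190/(0.85 × 29.5 × 445) = 170.56 mm.
c = a/β₁ = 170.56/0.839 = 203.29 mm; ε'_s = 0.003(c − d')/c = 0.0023 ≥ f_y/E_s = 0.0021, so compression steel does yield.
M_n = (A_s − A'_s) f_y (d − a/2) + A'_s f_y (d − d') = [1903190 × (700 − 85.28) + 379310 × (700 − 47)] × 10⁻⁶ = 1169.93 + 247.69 = 1417.62 kN·m.

M_n ≈ 1420 kN·m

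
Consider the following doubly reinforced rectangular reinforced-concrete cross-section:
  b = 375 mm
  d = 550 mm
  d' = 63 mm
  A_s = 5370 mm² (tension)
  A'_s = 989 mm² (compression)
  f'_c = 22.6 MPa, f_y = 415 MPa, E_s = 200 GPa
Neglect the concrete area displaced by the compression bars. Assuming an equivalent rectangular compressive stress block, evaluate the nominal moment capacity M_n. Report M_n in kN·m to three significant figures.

Assume both tension and compression steel yield.
Net tension couple steel: A_s − A'_s = 4381 mm².
a = (A_s − A'_s) f_y / (0.85 f'_c b) = 1818115/(0.85 × 22.6 × 375) = 252.38 mm.
c = a/β₁ = 252.38/0.85 = 296.92 mm; ε'_s = 0.003(c − d')/c = 0.0024 ≥ f_y/E_s = 0.0021, so compression steel does yield.
M_n = (A_s − A'_s) f_y (d − a/2) + A'_s f_y (d − d') = [1818115 × (550 − 126.19) + 410435 × (550 − 63)] × 10⁻⁶ = 770.54 + 199.88 = 970.42 kN·m.

M_n ≈ 970 kN·m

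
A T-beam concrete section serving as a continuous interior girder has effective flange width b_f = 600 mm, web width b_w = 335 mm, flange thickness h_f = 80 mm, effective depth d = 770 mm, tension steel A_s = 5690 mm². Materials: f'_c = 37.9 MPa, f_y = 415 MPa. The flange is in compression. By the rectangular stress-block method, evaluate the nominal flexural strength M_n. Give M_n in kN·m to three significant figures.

Tension: T = A_s f_y = 5690 × 415 = 2361350 N.
Try a within the flange: a = T/(0.85 f'_c b_f) = 2361350/(0.85 × 37.9 × 600) = 122.17 mm.
a = 122.17 > h_f = 80 mm: the block extends into the web. Split into flange-overhang and web parts.
C_f = 0.85 f'_c (b_f − b_w) h_f = 0.85 × 37.9 × (600 − 335) × 80 = 682958 N.
Remaining web compression depth: a_w = (T − C_f)/(0.85 f'_c b_w) = (2361350 − 682958)/(0.85 × 37.9 × 335) = 155.52 mm.
M_n = C_f(d − h_f/2) + (T − C_f)(d − a_w/2) = 682958 × (770 − 40) + 1678392 × (770 − 77.76) = 498.56 + 1161.85 = 1660.41 × 10⁶ N·mm.
M_n = 1660.41 kN·m.

M_n ≈ 1660 kN·m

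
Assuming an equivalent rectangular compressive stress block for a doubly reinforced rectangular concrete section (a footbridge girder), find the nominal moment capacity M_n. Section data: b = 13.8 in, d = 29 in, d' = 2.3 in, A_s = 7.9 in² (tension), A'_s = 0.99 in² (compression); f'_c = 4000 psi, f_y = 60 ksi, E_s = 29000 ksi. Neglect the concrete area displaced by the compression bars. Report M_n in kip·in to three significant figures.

Assume both steels yield.
a = (A_s − A'_s) f_y/(0.85 f'_c b) = (7.9 − 0.99) × 60/(0.85 × 4 × 13.8) = 8.836 in.
c = a/β₁ = 8.836/0.85 = 10.395 in; ε'_s = 0.003(c − d')/c = 0.0023 ≥ ε_y = 0.0021, so the compression steel yields.
M_n = (A_s − A'_s) f_y (d − a/2) + A'_s f_y (d − d') = 414.6 × (29 − 4.418) + 59.4 × (29 − 2.3) = 10191.7 + 1586.0 = 11777.7 kip·in.

M_n ≈ 11800 kip·in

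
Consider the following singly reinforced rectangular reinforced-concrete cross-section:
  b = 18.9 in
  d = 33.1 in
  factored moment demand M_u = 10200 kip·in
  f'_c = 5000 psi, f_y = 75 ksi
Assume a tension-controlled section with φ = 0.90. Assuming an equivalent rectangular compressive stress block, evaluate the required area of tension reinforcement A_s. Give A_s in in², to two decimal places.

M_n = M_u/φ = 10200/0.90 = 11333.3 kip·in.
From M_n = 0.85 f'_c a b (d − a/2):
a = d − √(d² − 2M_n/(0.85 f'_c b)) = 33.1 − √(33.1² − 2 × 11333.3/(0.85 × 5 × 18.9)) = 4.579 in.
A_s = 0.85 f'_c a b / f_y = 0.85 × 5 × 4.579 × 18.9 / 75 = 4.904 in².

A_s ≈ 4.90 in²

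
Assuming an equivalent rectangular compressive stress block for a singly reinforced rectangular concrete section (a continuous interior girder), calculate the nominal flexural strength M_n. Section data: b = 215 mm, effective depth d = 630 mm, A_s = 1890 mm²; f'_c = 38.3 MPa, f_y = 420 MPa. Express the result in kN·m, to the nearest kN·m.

M_n ≈ 455 kN·m

T = A_s f_y = 1890 × 420 = 793800 N = 793.8 kN.
From C = T: a = T/(0.85 f'_c b) = 793800/(0.85 × 38.3 × 215) = 113.41 mm.
M_n = T(d − a/2) = 793.8 kN × (630 − 56.705) mm = 455.08 kN·m.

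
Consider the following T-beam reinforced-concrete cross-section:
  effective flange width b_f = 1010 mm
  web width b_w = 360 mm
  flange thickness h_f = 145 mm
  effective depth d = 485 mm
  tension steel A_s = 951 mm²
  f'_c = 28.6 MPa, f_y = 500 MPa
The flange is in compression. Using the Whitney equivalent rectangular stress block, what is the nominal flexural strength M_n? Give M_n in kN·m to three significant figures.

M_n ≈ 226 kN·m

Tension: T = A_s f_y = 951 × 500 = 475500 N.
Try a within the flange: a = T/(0.85 f'_c b_f) = 475500/(0.85 × 28.6 × 1010) = 19.37 mm.
Since a = 19.37 ≤ h_f = 145 mm, the stress block lies entirely in the flange; analyse as a rectangular beam of width b_f.
M_n = T(d − a/2) = 475500 × (485 − 9.685) = 226.01 × 10⁶ N·mm.
M_n = 226.01 kN·m.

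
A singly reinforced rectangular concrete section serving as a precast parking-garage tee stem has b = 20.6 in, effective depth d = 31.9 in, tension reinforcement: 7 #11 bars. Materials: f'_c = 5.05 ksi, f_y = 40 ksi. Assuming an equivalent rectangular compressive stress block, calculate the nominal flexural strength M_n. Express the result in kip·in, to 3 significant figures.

A_s = 7 × 1.56 = 10.92 in².
T = A_s f_y = 10.92 × 40 = 436.8 kips.
a = T/(0.85 f'_c b) = 436.8/(0.85 × 5.05 × 20.6) = 4.940 in.
M_n = T(d − a/2) = 436.8 × (31.9 − 2.47) = 12855.0 kip·in.

M_n ≈ 12900 kip·in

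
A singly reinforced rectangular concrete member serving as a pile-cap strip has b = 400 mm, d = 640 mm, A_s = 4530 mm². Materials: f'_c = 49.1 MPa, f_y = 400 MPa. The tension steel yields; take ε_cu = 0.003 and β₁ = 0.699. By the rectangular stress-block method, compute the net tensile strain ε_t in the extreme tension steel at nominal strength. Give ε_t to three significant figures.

ε_t ≈ 0.00936

a = A_s f_y/(0.85 f'_c b) = 108.54 mm.
β₁ = 0.699, so c = a/β₁ = 108.54/0.699 = 155.28 mm.
From the linear strain diagram with ε_cu = 0.003: ε_t = 0.003 (d − c)/c = 0.003 × (640 − 155.28)/155.28 = 0.00936.
Since ε_t ≥ 0.005, the section is tension-controlled.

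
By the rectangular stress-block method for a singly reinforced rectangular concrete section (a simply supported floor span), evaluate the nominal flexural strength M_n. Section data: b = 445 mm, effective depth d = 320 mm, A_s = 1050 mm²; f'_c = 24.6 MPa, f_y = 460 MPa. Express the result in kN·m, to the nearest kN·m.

M_n ≈ 142 kN·m

T = A_s f_y = 1050 × 460 = 483000 N = 483 kN.
From C = T: a = T/(0.85 f'_c b) = 483000/(0.85 × 24.6 × 445) = 51.91 mm.
M_n = T(d − a/2) = 483 kN × (320 − 25.955) mm = 142.02 kN·m.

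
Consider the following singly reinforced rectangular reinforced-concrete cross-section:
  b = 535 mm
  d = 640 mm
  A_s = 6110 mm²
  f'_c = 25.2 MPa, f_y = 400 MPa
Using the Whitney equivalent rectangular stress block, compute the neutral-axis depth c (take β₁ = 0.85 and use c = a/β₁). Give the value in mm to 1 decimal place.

T = A_s f_y = 6110 × 400 = 2444000 N = 2444 kN.
Setting C = 0.85 f'_c a b equal to T: a = 2444000/(0.85 × 25.2 × 535) = 213.269 mm.
With β₁ = 0.85, c = a/β₁ = 213.269/0.85 = 250.9 mm.

c ≈ 250.9 mm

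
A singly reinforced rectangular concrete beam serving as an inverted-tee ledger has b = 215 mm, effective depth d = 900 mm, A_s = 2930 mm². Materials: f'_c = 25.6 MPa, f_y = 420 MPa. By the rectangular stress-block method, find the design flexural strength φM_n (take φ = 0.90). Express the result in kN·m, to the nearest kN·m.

T = A_s f_y = 2930 × 420 = 1230600 N = 1230.6 kN.
From C = T: a = T/(0.85 f'_c b) = 1230600/(0.85 × 25.6 × 215) = 263.04 mm.
M_n = T(d − a/2) = 1230.6 kN × (900 − 131.52) mm = 945.69 kN·m.
φM_n = 0.90 × 945.69 = 851.12 kN·m.

φM_n ≈ 851 kN·m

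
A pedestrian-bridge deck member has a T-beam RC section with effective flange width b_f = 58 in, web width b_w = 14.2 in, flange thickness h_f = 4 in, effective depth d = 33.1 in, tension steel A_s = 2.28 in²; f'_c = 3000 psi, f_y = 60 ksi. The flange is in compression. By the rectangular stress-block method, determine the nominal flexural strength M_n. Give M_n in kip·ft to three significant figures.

Tension: T = A_s f_y = 2.28 × 60 = 136.8 kips.
Try a within the flange: a = T/(0.85 f'_c b_f) = 136.8/(0.85 × 3 × 58) = 0.925 in.
Since a = 0.925 ≤ h_f = 4 in, the stress block lies entirely in the flange; analyse as a rectangular beam of width b_f.
M_n = T(d − a/2) = 136.8 × (33.1 − 0.4625) = 4464.8 kip·in.
M_n = 4464.8/12 = 372.07 kip·ft.

M_n ≈ 372 kip·ft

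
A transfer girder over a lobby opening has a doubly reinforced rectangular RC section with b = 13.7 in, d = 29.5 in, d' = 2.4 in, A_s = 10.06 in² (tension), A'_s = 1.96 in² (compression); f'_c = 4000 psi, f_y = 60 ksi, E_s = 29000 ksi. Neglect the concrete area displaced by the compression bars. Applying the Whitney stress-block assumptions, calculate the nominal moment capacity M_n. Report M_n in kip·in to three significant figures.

Assume both steels yield.
a = (A_s − A'_s) f_y/(0.85 f'_c b) = (10.06 − 1.96) × 60/(0.85 × 4 × 13.7) = 10.434 in.
c = a/β₁ = 10.434/0.85 = 12.275 in; ε'_s = 0.003(c − d')/c = 0.0024 ≥ ε_y = 0.0021, so the compression steel yields.
M_n = (A_s − A'_s) f_y (d − a/2) + A'_s f_y (d − d') = 486 × (29.5 − 5.217) + 117.6 × (29.5 − 2.4) = 11801.5 + 3187.0 = 14988.5 kip·in.

M_n ≈ 15000 kip·in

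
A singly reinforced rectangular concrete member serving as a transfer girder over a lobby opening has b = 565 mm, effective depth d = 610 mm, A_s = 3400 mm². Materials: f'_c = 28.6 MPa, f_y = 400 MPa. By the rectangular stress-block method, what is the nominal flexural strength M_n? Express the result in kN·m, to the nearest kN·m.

M_n ≈ 762 kN·m

T = A_s f_y = 3400 × 400 = 1360000 N = 1360 kN.
From C = T: a = T/(0.85 f'_c b) = 1360000/(0.85 × 28.6 × 565) = 99.02 mm.
M_n = T(d − a/2) = 1360 kN × (610 − 49.51) mm = 762.27 kN·m.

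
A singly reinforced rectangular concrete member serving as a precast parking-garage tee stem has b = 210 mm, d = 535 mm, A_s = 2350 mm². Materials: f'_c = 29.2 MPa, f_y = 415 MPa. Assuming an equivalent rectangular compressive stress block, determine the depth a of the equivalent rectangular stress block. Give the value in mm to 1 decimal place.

a ≈ 187.1 mm

T = A_s f_y = 2350 × 415 = 975250 N = 975.25 kN.
Setting C = 0.85 f'_c a b equal to T: a = 975250/(0.85 × 29.2 × 210) = 187.1 mm.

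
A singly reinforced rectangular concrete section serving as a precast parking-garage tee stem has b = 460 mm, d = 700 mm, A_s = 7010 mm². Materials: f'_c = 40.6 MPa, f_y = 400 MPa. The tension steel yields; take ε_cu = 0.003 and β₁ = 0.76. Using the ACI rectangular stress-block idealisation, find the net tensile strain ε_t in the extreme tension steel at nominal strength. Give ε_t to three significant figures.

ε_t ≈ 0.00604

a = A_s f_y/(0.85 f'_c b) = 176.63 mm.
β₁ = 0.76, so c = a/β₁ = 176.63/0.76 = 232.41 mm.
From the linear strain diagram with ε_cu = 0.003: ε_t = 0.003 (d − c)/c = 0.003 × (700 − 232.41)/232.41 = 0.00604.
Since ε_t ≥ 0.005, the section is tension-controlled.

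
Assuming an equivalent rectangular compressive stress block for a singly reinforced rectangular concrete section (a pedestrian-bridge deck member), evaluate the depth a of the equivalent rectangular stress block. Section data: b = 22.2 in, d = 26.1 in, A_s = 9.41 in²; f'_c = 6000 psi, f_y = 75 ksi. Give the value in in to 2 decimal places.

a ≈ 6.23 in

T = A_s f_y = 9.41 × 75 = 705.75 kips.
a = T/(0.85 f'_c b) = 705.75/(0.85 × 6 × 22.2) = 6.23 in.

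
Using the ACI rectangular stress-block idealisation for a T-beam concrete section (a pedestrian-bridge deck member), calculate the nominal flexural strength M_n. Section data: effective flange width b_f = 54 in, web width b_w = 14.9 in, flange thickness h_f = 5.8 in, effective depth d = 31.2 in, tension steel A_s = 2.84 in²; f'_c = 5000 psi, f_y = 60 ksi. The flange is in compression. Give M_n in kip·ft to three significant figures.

M_n ≈ 438 kip·ft

Tension: T = A_s f_y = 2.84 × 60 = 170.4 kips.
Try a within the flange: a = T/(0.85 f'_c b_f) = 170.4/(0.85 × 5 × 54) = 0.742 in.
Since a = 0.742 ≤ h_f = 5.8 in, the stress block lies entirely in the flange; analyse as a rectangular beam of width b_f.
M_n = T(d − a/2) = 170.4 × (31.2 − 0.371) = 5253.3 kip·in.
M_n = 5253.3/12 = 437.78 kip·ft.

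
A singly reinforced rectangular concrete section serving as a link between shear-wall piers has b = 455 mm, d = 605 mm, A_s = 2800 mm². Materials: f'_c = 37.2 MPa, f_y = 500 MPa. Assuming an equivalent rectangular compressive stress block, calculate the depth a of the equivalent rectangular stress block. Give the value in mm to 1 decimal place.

T = A_s f_y = 2800 × 500 = 1400000 N = 1400 kN.
Setting C = 0.85 f'_c a b equal to T: a = 1400000/(0.85 × 37.2 × 455) = 97.3 mm.

a ≈ 97.3 mm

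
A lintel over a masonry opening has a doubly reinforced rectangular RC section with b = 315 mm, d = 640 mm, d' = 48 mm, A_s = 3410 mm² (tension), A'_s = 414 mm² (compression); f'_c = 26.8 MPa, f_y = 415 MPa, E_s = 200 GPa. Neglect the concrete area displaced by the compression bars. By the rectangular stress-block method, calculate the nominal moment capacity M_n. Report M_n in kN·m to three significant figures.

M_n ≈ 790 kN·m

Assume both tension and compression steel yield.
Net tension couple steel: A_s − A'_s = 2996 mm².
a = (A_s − A'_s) f_y / (0.85 f'_c b) = 1243340/(0.85 × 26.8 × 315) = 173.27 mm.
c = a/β₁ = 173.27/0.85 = 203.85 mm; ε'_s = 0.003(c − d')/c = 0.0023 ≥ f_y/E_s = 0.0021, so compression steel does yield.
M_n = (A_s − A'_s) f_y (d − a/2) + A'_s f_y (d − d') = [1243340 × (640 − 86.635) + 171810 × (640 − 48)] × 10⁻⁶ = 688.02 + 101.71 = 789.73 kN·m.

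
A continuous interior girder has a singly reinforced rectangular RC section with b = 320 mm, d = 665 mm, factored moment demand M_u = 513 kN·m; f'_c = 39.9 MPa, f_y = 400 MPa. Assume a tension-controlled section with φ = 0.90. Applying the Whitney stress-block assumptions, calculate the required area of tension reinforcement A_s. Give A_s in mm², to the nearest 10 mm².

A_s ≈ 2290 mm²

M_n = M_u/φ = 513/0.90 = 570 kN·m.
With M_n = 0.85 f'_c a b (d − a/2), solve the quadratic for a:
a = d − √(d² − 2M_n/(0.85 f'_c b)) = 665 − √(665² − 2 × 570×10⁶/(0.85 × 39.9 × 320)) = 84.33 mm.
A_s = 0.85 f'_c a b / f_y = 0.85 × 39.9 × 84.33 × 320 / 400 = 2288.0 mm².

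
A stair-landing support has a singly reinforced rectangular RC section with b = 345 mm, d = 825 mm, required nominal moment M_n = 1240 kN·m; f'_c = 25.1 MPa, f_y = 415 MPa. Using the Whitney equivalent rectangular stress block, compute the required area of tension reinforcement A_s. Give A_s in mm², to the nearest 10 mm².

With M_n = 0.85 f'_c a b (d − a/2), solve the quadratic for a:
a = d − √(d² − 2M_n/(0.85 f'_c b)) = 825 − √(825² − 2 × 1240×10⁶/(0.85 × 25.1 × 345)) = 238.75 mm.
A_s = 0.85 f'_c a b / f_y = 0.85 × 25.1 × 238.75 × 345 / 415 = 4234.5 mm².

A_s ≈ 4230 mm²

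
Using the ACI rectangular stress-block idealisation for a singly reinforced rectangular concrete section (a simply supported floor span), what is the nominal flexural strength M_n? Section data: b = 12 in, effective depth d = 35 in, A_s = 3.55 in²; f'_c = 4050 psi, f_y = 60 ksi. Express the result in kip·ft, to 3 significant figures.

M_n ≈ 575 kip·ft

T = A_s f_y = 3.55 × 60 = 213 kips.
a = T/(0.85 f'_c b) = 213/(0.85 × 4.05 × 12) = 5.156 in.
M_n = T(d − a/2) = 213 × (35 − 2.578) = 6905.9 kip·in = 6905.9/12 = 575.49 kip·ft.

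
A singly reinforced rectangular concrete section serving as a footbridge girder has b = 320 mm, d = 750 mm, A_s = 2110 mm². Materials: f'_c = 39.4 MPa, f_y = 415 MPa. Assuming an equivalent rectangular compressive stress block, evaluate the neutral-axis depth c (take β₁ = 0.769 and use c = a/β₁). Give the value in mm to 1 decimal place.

c ≈ 106.3 mm

T = A_s f_y = 2110 × 415 = 875650 N = 875.65 kN.
Setting C = 0.85 f'_c a b equal to T: a = 875650/(0.85 × 39.4 × 320) = 81.708 mm.
With β₁ = 0.769, c = a/β₁ = 81.708/0.769 = 106.3 mm.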